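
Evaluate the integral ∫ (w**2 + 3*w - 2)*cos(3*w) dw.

w**2*sin(3*w)/3 + w*sin(3*w) + 2*w*cos(3*w)/9 - 20*sin(3*w)/27 + cos(3*w)/3 + C

Use integration by parts with u = w**2 + 3*w - 2, dv = cos(3*w) dw, so v = sin(3*w)/3.
Apply parts 2 times (tabular method): alternate signs, differentiate u down to 0, integrate dv up.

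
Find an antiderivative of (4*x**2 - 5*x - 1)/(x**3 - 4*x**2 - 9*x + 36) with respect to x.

Factor the denominator: (x - 4)*(x - 3)*(x + 3).
Partial-fraction decomposition: 25/(21*(x + 3)) - 10/(3*(x - 3)) + 43/(7*(x - 4)).
Integrate each term: A/(x−a) contributes A·log|x−a|.

43*log(x - 4)/7 - 10*log(x - 3)/3 + 25*log(x + 3)/21 + C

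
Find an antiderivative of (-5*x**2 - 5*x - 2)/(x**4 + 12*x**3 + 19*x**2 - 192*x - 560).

-17*log(x - 4)/132 + 31*log(x + 4)/12 - 17*log(x + 5)/3 + 106*log(x + 7)/33 + C

Factor the denominator: (x - 4)*(x + 4)*(x + 5)*(x + 7).
Partial-fraction decomposition: 106/(33*(x + 7)) - 17/(3*(x + 5)) + 31/(12*(x + 4)) - 17/(132*(x - 4)).
Integrate each term: A/(x−a) contributes A·log|x−a|.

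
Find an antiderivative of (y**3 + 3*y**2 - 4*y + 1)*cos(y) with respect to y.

y**3*sin(y) + 3*y**2*sin(y) + 3*y**2*cos(y) - 10*y*sin(y) + 6*y*cos(y) - 5*sin(y) - 10*cos(y) + C

Use integration by parts with u = y**3 + 3*y**2 - 4*y + 1, dv = cos(y) dy, so v = sin(y).
Apply parts 3 times (tabular method): alternate signs, differentiate u down to 0, integrate dv up.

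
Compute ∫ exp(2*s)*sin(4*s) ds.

Let I denote the integral. Integrate by parts with u = sin(4*s), dv = exp(2*s) ds, so v = exp(2*s)/2: I = exp(2*s)*sin(4*s)/2 − 2·∫ exp(2*s)*cos(4*s) ds.
Apply parts again with u = cos(4*s), dv = exp(2*s) ds: ∫ exp(2*s)*cos(4*s) ds = exp(2*s)*cos(4*s)/2 + 2·I. Substituting back brings back I: I = exp(2*s)*sin(4*s)/2 - exp(2*s)*cos(4*s) − 4·I.
Solving for I: (1 + 4)·I equals the remaining terms, so I = (1/5)·(exp(2*s)*sin(4*s)/2 - exp(2*s)*cos(4*s)).

exp(2*s)*sin(4*s)/10 - exp(2*s)*cos(4*s)/5 + C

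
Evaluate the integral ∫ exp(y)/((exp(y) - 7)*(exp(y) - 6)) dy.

Let u = e^y, du = e^y dy.
The integral becomes ∫ du/((u-6)(u-7)); decompose into partial fractions.

log(exp(y) - 7) - log(exp(y) - 6) + C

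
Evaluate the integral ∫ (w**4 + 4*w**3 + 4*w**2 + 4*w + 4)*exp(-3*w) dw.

(-27*w**4 - 144*w**3 - 252*w**2 - 276*w - 200)*exp(-3*w)/81 + C

Use integration by parts with u = w**4 + 4*w**3 + 4*w**2 + 4*w + 4, dv = exp(-3*w) dw, so v = -exp(-3*w)/3.
Apply parts 4 times (tabular method): alternate signs, differentiate u down to 0, integrate dv up.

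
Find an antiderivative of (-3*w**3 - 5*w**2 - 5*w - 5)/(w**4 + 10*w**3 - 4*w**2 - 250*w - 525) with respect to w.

Factor the denominator: (w - 5)*(w + 3)*(w + 5)*(w + 7).
Partial-fraction decomposition: -407/(48*(w + 7)) + 27/(4*(w + 5)) - 23/(32*(w + 3)) - 53/(96*(w - 5)).
Integrate each term: A/(w−a) contributes A·log|w−a|.

-53*log(w - 5)/96 - 23*log(w + 3)/32 + 27*log(w + 5)/4 - 407*log(w + 7)/48 + C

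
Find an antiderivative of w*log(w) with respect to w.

Use integration by parts with u = log(w), dv = w dw.
Then du = 1/w dw and v = w**2/2.

w**2*log(w)/2 - w**2/4 + C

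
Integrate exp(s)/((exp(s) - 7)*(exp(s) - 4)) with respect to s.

log(exp(s) - 7)/3 - log(exp(s) - 4)/3 + C

Let u = e^s, du = e^s ds.
The integral becomes ∫ du/((u-4)(u-7)); decompose into partial fractions.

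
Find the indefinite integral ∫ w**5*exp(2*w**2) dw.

(2*w**4 - 2*w**2 + 1)*exp(2*w**2)/8 + C

Let u = w², du = 2w dw; rewrite as (1/2)∫ u^2·exp(2u) du.
Now integrate by parts 2 times.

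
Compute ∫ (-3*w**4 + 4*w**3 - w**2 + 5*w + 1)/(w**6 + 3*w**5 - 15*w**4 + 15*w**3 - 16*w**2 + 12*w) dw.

log(w)/12 - 9*log(w - 2)/80 - 3*log(w - 1)/7 + 4817*log(w + 6)/12432 + 13*log(w**2 + 1)/370 - 4*atan(w)/185 + C

Factor the denominator: w*(w - 2)*(w - 1)*(w + 6)*(w**2 + 1).
Partial-fraction decomposition: (13*w - 4)/(185*(w**2 + 1)) + 4817/(12432*(w + 6)) - 3/(7*(w - 1)) - 9/(80*(w - 2)) + 1/(12*w).
Integrate each term; A/(w−a) gives A·log|w−a|; the (Bw+D)/(w²+p²) term gives a log and an atan.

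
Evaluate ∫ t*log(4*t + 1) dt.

Use integration by parts with u = log(4*t + 1), dv = t dt.
Then du = 4/(4*t + 1) dt and v = t**2/2.

t**2*log(4*t + 1)/2 - t**2/4 + t/8 - log(4*t + 1)/32 + C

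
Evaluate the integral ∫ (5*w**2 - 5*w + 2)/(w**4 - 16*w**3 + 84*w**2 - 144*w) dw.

Factor the denominator: w*(w - 6)**2*(w - 4).
Partial-fraction decomposition: 31/(8*(w - 4)) - 139/(36*(w - 6)) + 38/(3*(w - 6)**2) - 1/(72*w).
Integrate each term; A/(w−a) gives A·log|w−a|; A/(w−a)² gives −A/(w−a).

-log(w)/72 - 139*log(w - 6)/36 + 31*log(w - 4)/8 - 38/(3*w - 18) + C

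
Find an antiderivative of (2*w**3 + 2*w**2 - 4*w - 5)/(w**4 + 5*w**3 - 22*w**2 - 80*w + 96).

Factor the denominator: (w - 4)*(w - 1)*(w + 4)*(w + 6).
Partial-fraction decomposition: 341/(140*(w + 6)) - 17/(16*(w + 4)) + 1/(21*(w - 1)) + 139/(240*(w - 4)).
Integrate each term: A/(w−a) contributes A·log|w−a|.

139*log(w - 4)/240 + log(w - 1)/21 - 17*log(w + 4)/16 + 341*log(w + 6)/140 + C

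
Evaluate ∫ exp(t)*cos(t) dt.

Let I denote the integral. Integrate by parts with u = cos(t), dv = exp(t) dt, so v = exp(t): I = exp(t)*cos(t) + ∫ exp(t)*sin(t) dt.
Apply parts again with u = sin(t), dv = exp(t) dt: ∫ exp(t)*sin(t) dt = exp(t)*sin(t) − I. Substituting back brings back I: I = exp(t)*sin(t) + exp(t)*cos(t) − I.
Solving for I: (1 + 1)·I equals the remaining terms, so I = (1/2)·(exp(t)*sin(t) + exp(t)*cos(t)).

exp(t)*sin(t)/2 + exp(t)*cos(t)/2 + C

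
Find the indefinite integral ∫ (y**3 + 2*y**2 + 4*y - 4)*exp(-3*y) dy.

Use integration by parts with u = y**3 + 2*y**2 + 4*y - 4, dv = exp(-3*y) dy, so v = -exp(-3*y)/3.
Apply parts 3 times (tabular method): alternate signs, differentiate u down to 0, integrate dv up.

(-y**3 - 3*y**2 - 6*y + 2)*exp(-3*y)/3 + C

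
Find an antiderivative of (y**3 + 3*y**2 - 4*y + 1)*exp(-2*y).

(-4*y**3 - 18*y**2 - 2*y - 5)*exp(-2*y)/8 + C

Use integration by parts with u = y**3 + 3*y**2 - 4*y + 1, dv = exp(-2*y) dy, so v = -exp(-2*y)/2.
Apply parts 3 times (tabular method): alternate signs, differentiate u down to 0, integrate dv up.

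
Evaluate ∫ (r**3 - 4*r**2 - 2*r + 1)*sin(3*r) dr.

-r**3*cos(3*r)/3 + r**2*sin(3*r)/3 + 4*r**2*cos(3*r)/3 - 8*r*sin(3*r)/9 + 8*r*cos(3*r)/9 - 8*sin(3*r)/27 - 17*cos(3*r)/27 + C

Use integration by parts with u = r**3 - 4*r**2 - 2*r + 1, dv = sin(3*r) dr, so v = -cos(3*r)/3.
Apply parts 3 times (tabular method): alternate signs, differentiate u down to 0, integrate dv up.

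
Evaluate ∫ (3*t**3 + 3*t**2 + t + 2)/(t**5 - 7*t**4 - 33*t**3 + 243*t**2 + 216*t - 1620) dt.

Factor the denominator: (t - 6)**2*(t - 3)*(t + 3)*(t + 5).
Partial-fraction decomposition: -303/(1936*(t + 5)) + 55/(972*(t + 3)) + 113/(432*(t - 3)) - 4753/(29403*(t - 6)) + 764/(297*(t - 6)**2).
Integrate each term; A/(t−a) gives A·log|t−a|; A/(t−a)² gives −A/(t−a).

-4753*log(t - 6)/29403 + 113*log(t - 3)/432 + 55*log(t + 3)/972 - 303*log(t + 5)/1936 - 764/(297*t - 1782) + C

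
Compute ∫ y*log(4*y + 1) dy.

Use integration by parts with u = log(4*y + 1), dv = y dy.
Then du = 4/(4*y + 1) dy and v = y**2/2.

y**2*log(4*y + 1)/2 - y**2/4 + y/8 - log(4*y + 1)/32 + C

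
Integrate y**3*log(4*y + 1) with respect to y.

y**4*log(4*y + 1)/4 - y**4/16 + y**3/48 - y**2/128 + y/256 - log(4*y + 1)/1024 + C

Use integration by parts with u = log(4*y + 1), dv = y**3 dy.
Then du = 4/(4*y + 1) dy and v = y**4/4.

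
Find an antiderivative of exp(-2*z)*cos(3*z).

3*exp(-2*z)*sin(3*z)/13 - 2*exp(-2*z)*cos(3*z)/13 + C

Let I denote the integral. Integrate by parts with u = cos(3*z), dv = exp(-2*z) dz, so v = -exp(-2*z)/2: I = -exp(-2*z)*cos(3*z)/2 − (3/2)·∫ exp(-2*z)*sin(3*z) dz.
Apply parts again with u = sin(3*z), dv = exp(-2*z) dz: ∫ exp(-2*z)*sin(3*z) dz = -exp(-2*z)*sin(3*z)/2 + (3/2)·I. Substituting back brings back I: I = 3*exp(-2*z)*sin(3*z)/4 - exp(-2*z)*cos(3*z)/2 − (9/4)·I.
Solving for I: (1 + 9/4)·I equals the remaining terms, so I = (4/13)·(3*exp(-2*z)*sin(3*z)/4 - exp(-2*z)*cos(3*z)/2).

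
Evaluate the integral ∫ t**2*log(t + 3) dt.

Use integration by parts with u = log(t + 3), dv = t**2 dt.
Then du = 1/(t + 3) dt and v = t**3/3.

t**3*log(t + 3)/3 - t**3/9 + t**2/2 - 3*t + 9*log(t + 3) + C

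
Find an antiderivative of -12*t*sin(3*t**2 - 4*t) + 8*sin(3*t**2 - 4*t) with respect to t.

2*cos(3*t**2 - 4*t) + C

Let u = 3*t**2 - 4*t, so du = (6*t - 4) dt.
Rewriting, the integral becomes -2·∫ sin(u) du = -2·-cos(u).
Substituting back, u = 3*t**2 - 4*t.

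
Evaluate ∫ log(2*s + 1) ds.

s*log(2*s + 1) - s + log(2*s + 1)/2 + C

Use integration by parts with u = log(2*s + 1), dv = ds.
Then du = 2/(2*s + 1) ds and v = s.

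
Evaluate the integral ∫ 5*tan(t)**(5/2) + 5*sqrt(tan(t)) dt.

Let u = tan(t), so du = (tan(t)**2 + 1) dt.
Rewriting, the integral becomes 5·∫ √u du = 5·(2/3)u^(3/2).
Substituting back, u = tan(t).

10*tan(t)**(3/2)/3 + C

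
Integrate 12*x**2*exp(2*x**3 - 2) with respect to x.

2*exp(2*x**3 - 2) + C

Let u = 2*x**3 - 2, so du = (6*x**2) dx.
Rewriting, the integral becomes 2·∫ e^u du = 2·e^u.
Substituting back, u = 2*x**3 - 2.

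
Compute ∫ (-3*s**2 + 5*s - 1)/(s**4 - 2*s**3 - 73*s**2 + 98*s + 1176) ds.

Factor the denominator: (s - 7)*(s - 6)*(s + 4)*(s + 7).
Partial-fraction decomposition: 61/(182*(s + 7)) - 23/(110*(s + 4)) + 79/(130*(s - 6)) - 113/(154*(s - 7)).
Integrate each term: A/(s−a) contributes A·log|s−a|.

-113*log(s - 7)/154 + 79*log(s - 6)/130 - 23*log(s + 4)/110 + 61*log(s + 7)/182 + C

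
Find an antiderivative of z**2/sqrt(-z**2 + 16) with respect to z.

Substitute z = 4·sin(θ), so dz = 4·cos(θ) dθ and the radical becomes sqrt(-z**2 + 16) = 4·cos(θ) by the Pythagorean identity.
Integrate the resulting trig expression in θ, then back-substitute θ = asin(z/4), sin(θ) = z/4, cos(θ) = sqrt(-z**2 + 16)/4 (absorbing any constant into C).

-z*sqrt(-z**2 + 16)/2 + 8*asin(z/4) + C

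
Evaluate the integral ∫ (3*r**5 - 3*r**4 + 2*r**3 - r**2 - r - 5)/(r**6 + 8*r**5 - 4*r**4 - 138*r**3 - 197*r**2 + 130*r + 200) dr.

2407*log(r - 4)/7290 + 5*log(r - 1)/648 - 13*log(r + 1)/160 + 167*log(r + 2)/162 + 39949*log(r + 5)/23328 + 11525/(648*r + 3240) + C

Factor the denominator: (r - 4)*(r - 1)*(r + 1)*(r + 2)*(r + 5)**2.
Partial-fraction decomposition: 39949/(23328*(r + 5)) - 11525/(648*(r + 5)**2) + 167/(162*(r + 2)) - 13/(160*(r + 1)) + 5/(648*(r - 1)) + 2407/(7290*(r - 4)).
Integrate each term; A/(r−a) gives A·log|r−a|; A/(r−a)² gives −A/(r−a).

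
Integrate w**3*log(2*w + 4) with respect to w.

w**4*log(2*w + 4)/4 - w**4/16 + w**3/6 - w**2/2 + 2*w - 4*log(w + 2) + C

Use integration by parts with u = log(2*w + 4), dv = w**3 dw.
Then du = 2/(2*w + 4) dw and v = w**4/4.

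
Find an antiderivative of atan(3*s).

Use integration by parts with u = arctan(3*s), dv = ds.
Then du = 3/(9*s**2 + 1) ds.

s*atan(3*s) - log(9*s**2 + 1)/6 + C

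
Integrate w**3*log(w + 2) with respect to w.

w**4*log(w + 2)/4 - w**4/16 + w**3/6 - w**2/2 + 2*w - 4*log(w + 2) + C

Use integration by parts with u = log(w + 2), dv = w**3 dw.
Then du = 1/(w + 2) dw and v = w**4/4.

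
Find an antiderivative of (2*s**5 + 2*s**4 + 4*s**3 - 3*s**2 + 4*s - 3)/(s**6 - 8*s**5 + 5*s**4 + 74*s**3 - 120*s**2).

Factor the denominator: s**2*(s - 5)*(s - 4)*(s - 2)*(s + 3).
Partial-fraction decomposition: 79/(420*(s + 3)) + 121/(120*(s - 2)) - 2781/(224*(s - 4)) + 3971/(300*(s - 5)) - 43/(2400*s) + 1/(40*s**2).
Integrate each term; A/(s−a) gives A·log|s−a|; A/(s−a)² gives −A/(s−a).

-43*log(s)/2400 + 3971*log(s - 5)/300 - 2781*log(s - 4)/224 + 121*log(s - 2)/120 + 79*log(s + 3)/420 - 1/(40*s) + C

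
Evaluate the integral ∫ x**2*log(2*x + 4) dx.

Use integration by parts with u = log(2*x + 4), dv = x**2 dx.
Then du = 2/(2*x + 4) dx and v = x**3/3.

x**3*log(2*x + 4)/3 - x**3/9 + x**2/3 - 4*x/3 + 8*log(x + 2)/3 + C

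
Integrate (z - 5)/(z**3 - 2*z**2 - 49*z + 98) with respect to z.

Factor the denominator: (z - 7)*(z - 2)*(z + 7).
Partial-fraction decomposition: -2/(21*(z + 7)) + 1/(15*(z - 2)) + 1/(35*(z - 7)).
Integrate each term: A/(z−a) contributes A·log|z−a|.

log(z - 7)/35 + log(z - 2)/15 - 2*log(z + 7)/21 + C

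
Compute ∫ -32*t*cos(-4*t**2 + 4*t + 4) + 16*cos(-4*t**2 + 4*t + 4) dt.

Let u = 4*t**2 - 4*t - 4, so du = (8*t - 4) dt.
Rewriting, the integral becomes -4·∫ cos(u) du = -4·sin(u).
Substituting back, u = 4*t**2 - 4*t - 4.

4*sin(-4*t**2 + 4*t + 4) + C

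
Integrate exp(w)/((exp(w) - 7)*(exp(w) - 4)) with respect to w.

Let u = e^w, du = e^w dw.
The integral becomes ∫ du/((u-7)(u-4)); decompose into partial fractions.

log(exp(w) - 7)/3 - log(exp(w) - 4)/3 + C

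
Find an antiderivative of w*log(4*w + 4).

Use integration by parts with u = log(4*w + 4), dv = w dw.
Then du = 4/(4*w + 4) dw and v = w**2/2.

w**2*log(4*w + 4)/2 - w**2/4 + w/2 - log(w + 1)/2 + C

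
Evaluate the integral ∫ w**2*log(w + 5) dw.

Use integration by parts with u = log(w + 5), dv = w**2 dw.
Then du = 1/(w + 5) dw and v = w**3/3.

w**3*log(w + 5)/3 - w**3/9 + 5*w**2/6 - 25*w/3 + 125*log(w + 5)/3 + C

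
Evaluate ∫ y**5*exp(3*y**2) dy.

Let u = y², du = 2y dy; rewrite as (1/2)∫ u^2·exp(3u) du.
Now integrate by parts 2 times.

(9*y**4 - 6*y**2 + 2)*exp(3*y**2)/54 + C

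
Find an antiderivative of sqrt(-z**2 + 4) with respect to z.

z*sqrt(-z**2 + 4)/2 + 2*asin(z/2) + C

Substitute z = 2·sin(θ), so dz = 2·cos(θ) dθ and the radical becomes sqrt(-z**2 + 4) = 2·cos(θ) by the Pythagorean identity.
Integrate the resulting trig expression in θ, then back-substitute θ = asin(z/2), sin(θ) = z/2, cos(θ) = sqrt(-z**2 + 4)/2 (absorbing any constant into C).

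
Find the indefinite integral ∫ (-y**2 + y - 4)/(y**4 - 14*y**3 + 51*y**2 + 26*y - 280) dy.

-23*log(y - 7)/27 + 12*log(y - 5)/7 - 8*log(y - 4)/9 + 5*log(y + 2)/189 + C

Factor the denominator: (y - 7)*(y - 5)*(y - 4)*(y + 2).
Partial-fraction decomposition: 5/(189*(y + 2)) - 8/(9*(y - 4)) + 12/(7*(y - 5)) - 23/(27*(y - 7)).
Integrate each term: A/(y−a) contributes A·log|y−a|.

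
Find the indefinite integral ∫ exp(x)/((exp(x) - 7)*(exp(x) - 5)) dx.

log(exp(x) - 7)/2 - log(exp(x) - 5)/2 + C

Let u = e^x, du = e^x dx.
The integral becomes ∫ du/((u-7)(u-5)); decompose into partial fractions.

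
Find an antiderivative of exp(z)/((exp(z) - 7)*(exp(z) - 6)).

Let u = e^z, du = e^z dz.
The integral becomes ∫ du/((u-6)(u-7)); decompose into partial fractions.

log(exp(z) - 7) - log(exp(z) - 6) + C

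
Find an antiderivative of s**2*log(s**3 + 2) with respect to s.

s**3*log(s**3 + 2)/3 - s**3/3 + 2*log(s**3 + 2)/3 + C

Let u = s**3 + 2, so du = (3*s**2) ds.
The integral becomes (1/3)·∫ log(u) du; integrate by parts with u′=log(u), dv′=du.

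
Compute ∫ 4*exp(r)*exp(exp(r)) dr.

Let u = exp(r), so du = (exp(r)) dr.
Rewriting, the integral becomes 4·∫ e^u du = 4·e^u.
Substituting back, u = exp(r).

4*exp(exp(r)) + C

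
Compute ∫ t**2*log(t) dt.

Use integration by parts with u = log(t), dv = t**2 dt.
Then du = 1/t dt and v = t**3/3.

t**3*log(t)/3 - t**3/9 + C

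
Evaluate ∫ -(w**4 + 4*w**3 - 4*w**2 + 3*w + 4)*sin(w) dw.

Use integration by parts with u = w**4 + 4*w**3 - 4*w**2 + 3*w + 4, dv = -sin(w) dw, so v = cos(w).
Apply parts 4 times (tabular method): alternate signs, differentiate u down to 0, integrate dv up.

w**4*cos(w) - 4*w**3*sin(w) + 4*w**3*cos(w) - 12*w**2*sin(w) - 16*w**2*cos(w) + 32*w*sin(w) - 21*w*cos(w) + 21*sin(w) + 36*cos(w) + C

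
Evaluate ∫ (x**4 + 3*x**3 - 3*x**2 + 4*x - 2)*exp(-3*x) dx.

(-27*x**4 - 117*x**3 - 36*x**2 - 132*x + 10)*exp(-3*x)/81 + C

Use integration by parts with u = x**4 + 3*x**3 - 3*x**2 + 4*x - 2, dv = exp(-3*x) dx, so v = -exp(-3*x)/3.
Apply parts 4 times (tabular method): alternate signs, differentiate u down to 0, integrate dv up.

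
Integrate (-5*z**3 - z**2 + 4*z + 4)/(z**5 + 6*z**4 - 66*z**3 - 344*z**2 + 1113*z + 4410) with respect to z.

Factor the denominator: (z - 6)*(z - 5)*(z + 3)*(z + 7)**2.
Partial-fraction decomposition: 1691/(24336*(z + 7)) - 821/(312*(z + 7)**2) + 59/(576*(z + 3)) + 313/(576*(z - 5)) - 1088/(1521*(z - 6)).
Integrate each term; A/(z−a) gives A·log|z−a|; A/(z−a)² gives −A/(z−a).

-1088*log(z - 6)/1521 + 313*log(z - 5)/576 + 59*log(z + 3)/576 + 1691*log(z + 7)/24336 + 821/(312*z + 2184) + C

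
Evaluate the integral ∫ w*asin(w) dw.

w**2*asin(w)/2 + w*sqrt(-w**2 + 1)/4 - asin(w)/4 + C

Use integration by parts with u = arcsin(w), dv = w dw.
Then du = 1/sqrt(-w**2 + 1) dw.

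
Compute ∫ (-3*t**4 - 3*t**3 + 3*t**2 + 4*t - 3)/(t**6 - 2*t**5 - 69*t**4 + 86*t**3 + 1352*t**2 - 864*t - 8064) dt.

-62*log(t - 7)/99 + 716489*log(t - 4)/1411200 + 5*log(t + 3)/49 - 547*log(t + 4)/1408 + 81*log(t + 6)/200 - 899/(1680*t - 6720) + C

Factor the denominator: (t - 7)*(t - 4)**2*(t + 3)*(t + 4)*(t + 6).
Partial-fraction decomposition: 81/(200*(t + 6)) - 547/(1408*(t + 4)) + 5/(49*(t + 3)) + 716489/(1411200*(t - 4)) + 899/(1680*(t - 4)**2) - 62/(99*(t - 7)).
Integrate each term; A/(t−a) gives A·log|t−a|; A/(t−a)² gives −A/(t−a).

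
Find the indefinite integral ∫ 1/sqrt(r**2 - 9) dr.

Substitute r = 3·sec(θ), so dr = 3·sec(θ)*tan(θ) dθ and the radical becomes sqrt(r**2 - 9) = 3·tan(θ) by the Pythagorean identity.
Integrate the resulting trig expression in θ, then back-substitute sec(θ) = r/3, tan(θ) = sqrt(r**2 - 9)/3 (absorbing any constant into C).

log(r + sqrt(r**2 - 9)) + C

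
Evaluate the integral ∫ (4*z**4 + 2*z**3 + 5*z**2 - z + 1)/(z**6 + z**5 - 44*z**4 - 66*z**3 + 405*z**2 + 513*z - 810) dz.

5791*log(z - 6)/13365 - 421*log(z - 3)/1728 + 11*log(z - 1)/960 + 14405*log(z + 3)/15552 - 2381*log(z + 5)/2112 + 319/(432*z + 1296) + C

Factor the denominator: (z - 6)*(z - 3)*(z - 1)*(z + 3)**2*(z + 5).
Partial-fraction decomposition: -2381/(2112*(z + 5)) + 14405/(15552*(z + 3)) - 319/(432*(z + 3)**2) + 11/(960*(z - 1)) - 421/(1728*(z - 3)) + 5791/(13365*(z - 6)).
Integrate each term; A/(z−a) gives A·log|z−a|; A/(z−a)² gives −A/(z−a).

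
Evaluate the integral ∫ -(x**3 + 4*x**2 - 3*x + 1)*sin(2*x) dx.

x**3*cos(2*x)/2 - 3*x**2*sin(2*x)/4 + 2*x**2*cos(2*x) - 2*x*sin(2*x) - 9*x*cos(2*x)/4 + 9*sin(2*x)/8 - cos(2*x)/2 + C

Use integration by parts with u = x**3 + 4*x**2 - 3*x + 1, dv = -sin(2*x) dx, so v = cos(2*x)/2.
Apply parts 3 times (tabular method): alternate signs, differentiate u down to 0, integrate dv up.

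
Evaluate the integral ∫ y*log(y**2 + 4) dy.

y**2*log(y**2 + 4)/2 - y**2/2 + 2*log(y**2 + 4) + C

Let u = y**2 + 4, so du = (2*y) dy.
The integral becomes (1/2)·∫ log(u) du; integrate by parts with u′=log(u), dv′=du.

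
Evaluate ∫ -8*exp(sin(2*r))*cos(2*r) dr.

-4*exp(sin(2*r)) + C

Let u = sin(2*r), so du = (2*cos(2*r)) dr.
Rewriting, the integral becomes -4·∫ e^u du = -4·e^u.
Substituting back, u = sin(2*r).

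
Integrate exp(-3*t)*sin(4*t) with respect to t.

Let I denote the integral. Integrate by parts with u = sin(4*t), dv = exp(-3*t) dt, so v = -exp(-3*t)/3: I = -exp(-3*t)*sin(4*t)/3 + (4/3)·∫ exp(-3*t)*cos(4*t) dt.
Apply parts again with u = cos(4*t), dv = exp(-3*t) dt: ∫ exp(-3*t)*cos(4*t) dt = -exp(-3*t)*cos(4*t)/3 − (4/3)·I. Substituting back brings back I: I = -exp(-3*t)*sin(4*t)/3 - 4*exp(-3*t)*cos(4*t)/9 − (16/9)·I.
Solving for I: (1 + 16/9)·I equals the remaining terms, so I = (9/25)·(-exp(-3*t)*sin(4*t)/3 - 4*exp(-3*t)*cos(4*t)/9).

-3*exp(-3*t)*sin(4*t)/25 - 4*exp(-3*t)*cos(4*t)/25 + C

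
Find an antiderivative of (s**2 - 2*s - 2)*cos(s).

Use integration by parts with u = s**2 - 2*s - 2, dv = cos(s) ds, so v = sin(s).
Apply parts 2 times (tabular method): alternate signs, differentiate u down to 0, integrate dv up.

s**2*sin(s) - 2*s*sin(s) + 2*s*cos(s) - 4*sin(s) - 2*cos(s) + C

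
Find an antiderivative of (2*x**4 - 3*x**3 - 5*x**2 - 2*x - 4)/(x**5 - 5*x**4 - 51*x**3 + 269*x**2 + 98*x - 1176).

65*log(x - 7)/28 - 38*log(x - 4)/33 + 13*log(x - 3)/100 - 2*log(x + 2)/75 + 1399*log(x + 7)/1925 + C

Factor the denominator: (x - 7)*(x - 4)*(x - 3)*(x + 2)*(x + 7).
Partial-fraction decomposition: 1399/(1925*(x + 7)) - 2/(75*(x + 2)) + 13/(100*(x - 3)) - 38/(33*(x - 4)) + 65/(28*(x - 7)).
Integrate each term: A/(x−a) contributes A·log|x−a|.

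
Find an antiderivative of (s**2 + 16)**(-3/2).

Substitute s = 4·tan(θ), so ds = 4·sec(θ)^2 dθ and the radical becomes sqrt(s**2 + 16) = 4·sec(θ) by the Pythagorean identity.
Integrate the resulting trig expression in θ, then back-substitute tan(θ) = s/4, sec(θ) = sqrt(s**2 + 16)/4 (absorbing any constant into C).

s/(16*sqrt(s**2 + 16)) + C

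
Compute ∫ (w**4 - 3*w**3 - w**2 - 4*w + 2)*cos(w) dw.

w**4*sin(w) - 3*w**3*sin(w) + 4*w**3*cos(w) - 13*w**2*sin(w) - 9*w**2*cos(w) + 14*w*sin(w) - 26*w*cos(w) + 28*sin(w) + 14*cos(w) + C

Use integration by parts with u = w**4 - 3*w**3 - w**2 - 4*w + 2, dv = cos(w) dw, so v = sin(w).
Apply parts 4 times (tabular method): alternate signs, differentiate u down to 0, integrate dv up.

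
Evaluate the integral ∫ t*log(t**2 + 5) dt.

Let u = t**2 + 5, so du = (2*t) dt.
The integral becomes (1/2)·∫ log(u) du; integrate by parts with u′=log(u), dv′=du.

t**2*log(t**2 + 5)/2 - t**2/2 + 5*log(t**2 + 5)/2 + C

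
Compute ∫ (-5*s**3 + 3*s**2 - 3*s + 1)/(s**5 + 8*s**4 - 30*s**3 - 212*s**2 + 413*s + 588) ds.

-283*log(s - 4)/605 + 29*log(s - 3)/100 + log(s + 1)/60 + 1462*log(s + 7)/9075 + 157/(55*s + 385) + C

Factor the denominator: (s - 4)*(s - 3)*(s + 1)*(s + 7)**2.
Partial-fraction decomposition: 1462/(9075*(s + 7)) - 157/(55*(s + 7)**2) + 1/(60*(s + 1)) + 29/(100*(s - 3)) - 283/(605*(s - 4)).
Integrate each term; A/(s−a) gives A·log|s−a|; A/(s−a)² gives −A/(s−a).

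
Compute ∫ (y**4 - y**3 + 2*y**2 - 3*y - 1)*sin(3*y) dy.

Use integration by parts with u = y**4 - y**3 + 2*y**2 - 3*y - 1, dv = sin(3*y) dy, so v = -cos(3*y)/3.
Apply parts 4 times (tabular method): alternate signs, differentiate u down to 0, integrate dv up.

-y**4*cos(3*y)/3 + 4*y**3*sin(3*y)/9 + y**3*cos(3*y)/3 - y**2*sin(3*y)/3 - 2*y**2*cos(3*y)/9 + 4*y*sin(3*y)/27 + 7*y*cos(3*y)/9 - 7*sin(3*y)/27 + 31*cos(3*y)/81 + C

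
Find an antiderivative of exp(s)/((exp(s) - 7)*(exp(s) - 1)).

log(exp(s) - 7)/6 - log(exp(s) - 1)/6 + C

Let u = e^s, du = e^s ds.
The integral becomes ∫ du/((u-1)(u-7)); decompose into partial fractions.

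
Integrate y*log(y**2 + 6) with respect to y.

y**2*log(y**2 + 6)/2 - y**2/2 + 3*log(y**2 + 6) + C

Let u = y**2 + 6, so du = (2*y) dy.
The integral becomes (1/2)·∫ log(u) du; integrate by parts with u′=log(u), dv′=du.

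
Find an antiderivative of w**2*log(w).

Use integration by parts with u = log(w), dv = w**2 dw.
Then du = 1/w dw and v = w**3/3.

w**3*log(w)/3 - w**3/9 + C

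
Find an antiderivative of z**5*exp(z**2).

Let u = z², du = 2z dz; rewrite as (1/2)∫ u^2·exp(1u) du.
Now integrate by parts 2 times.

(z**4 - 2*z**2 + 2)*exp(z**2)/2 + C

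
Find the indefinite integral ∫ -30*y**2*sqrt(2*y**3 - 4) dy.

-10*(2*y**3 - 4)**(3/2)/3 + C

Let u = 2*y**3 - 4, so du = (6*y**2) dy.
Rewriting, the integral becomes -5·∫ √u du = -5·(2/3)u^(3/2).
Substituting back, u = 2*y**3 - 4.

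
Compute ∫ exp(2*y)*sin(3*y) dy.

Let I denote the integral. Integrate by parts with u = sin(3*y), dv = exp(2*y) dy, so v = exp(2*y)/2: I = exp(2*y)*sin(3*y)/2 − (3/2)·∫ exp(2*y)*cos(3*y) dy.
Apply parts again with u = cos(3*y), dv = exp(2*y) dy: ∫ exp(2*y)*cos(3*y) dy = exp(2*y)*cos(3*y)/2 + (3/2)·I. Substituting back brings back I: I = exp(2*y)*sin(3*y)/2 - 3*exp(2*y)*cos(3*y)/4 − (9/4)·I.
Solving for I: (1 + 9/4)·I equals the remaining terms, so I = (4/13)·(exp(2*y)*sin(3*y)/2 - 3*exp(2*y)*cos(3*y)/4).

2*exp(2*y)*sin(3*y)/13 - 3*exp(2*y)*cos(3*y)/13 + C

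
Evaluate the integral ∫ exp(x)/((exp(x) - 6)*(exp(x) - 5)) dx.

Let u = e^x, du = e^x dx.
The integral becomes ∫ du/((u-5)(u-6)); decompose into partial fractions.

log(exp(x) - 6) - log(exp(x) - 5) + C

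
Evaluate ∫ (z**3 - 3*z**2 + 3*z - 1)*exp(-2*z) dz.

(-4*z**3 + 6*z**2 - 6*z + 1)*exp(-2*z)/8 + C

Use integration by parts with u = z**3 - 3*z**2 + 3*z - 1, dv = exp(-2*z) dz, so v = -exp(-2*z)/2.
Apply parts 3 times (tabular method): alternate signs, differentiate u down to 0, integrate dv up.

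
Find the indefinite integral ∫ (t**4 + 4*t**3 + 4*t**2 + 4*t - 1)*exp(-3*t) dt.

Use integration by parts with u = t**4 + 4*t**3 + 4*t**2 + 4*t - 1, dv = exp(-3*t) dt, so v = -exp(-3*t)/3.
Apply parts 4 times (tabular method): alternate signs, differentiate u down to 0, integrate dv up.

(-27*t**4 - 144*t**3 - 252*t**2 - 276*t - 65)*exp(-3*t)/81 + C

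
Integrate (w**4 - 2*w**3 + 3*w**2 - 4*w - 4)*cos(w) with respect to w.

w**4*sin(w) - 2*w**3*sin(w) + 4*w**3*cos(w) - 9*w**2*sin(w) - 6*w**2*cos(w) + 8*w*sin(w) - 18*w*cos(w) + 14*sin(w) + 8*cos(w) + C

Use integration by parts with u = w**4 - 2*w**3 + 3*w**2 - 4*w - 4, dv = cos(w) dw, so v = sin(w).
Apply parts 4 times (tabular method): alternate signs, differentiate u down to 0, integrate dv up.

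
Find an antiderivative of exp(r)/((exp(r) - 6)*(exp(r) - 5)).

log(exp(r) - 6) - log(exp(r) - 5) + C

Let u = e^r, du = e^r dr.
The integral becomes ∫ du/((u-6)(u-5)); decompose into partial fractions.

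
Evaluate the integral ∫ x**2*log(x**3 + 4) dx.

Let u = x**3 + 4, so du = (3*x**2) dx.
The integral becomes (1/3)·∫ log(u) du; integrate by parts with u′=log(u), dv′=du.

x**3*log(x**3 + 4)/3 - x**3/3 + 4*log(x**3 + 4)/3 + C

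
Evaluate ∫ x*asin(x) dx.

Use integration by parts with u = arcsin(x), dv = x dx.
Then du = 1/sqrt(-x**2 + 1) dx.

x**2*asin(x)/2 + x*sqrt(-x**2 + 1)/4 - asin(x)/4 + C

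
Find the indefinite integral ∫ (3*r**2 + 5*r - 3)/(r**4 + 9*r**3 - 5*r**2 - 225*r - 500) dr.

97*log(r - 5)/900 - 25*log(r + 4)/9 + 267*log(r + 5)/100 - 47/(10*r + 50) + C

Factor the denominator: (r - 5)*(r + 4)*(r + 5)**2.
Partial-fraction decomposition: 267/(100*(r + 5)) + 47/(10*(r + 5)**2) - 25/(9*(r + 4)) + 97/(900*(r - 5)).
Integrate each term; A/(r−a) gives A·log|r−a|; A/(r−a)² gives −A/(r−a).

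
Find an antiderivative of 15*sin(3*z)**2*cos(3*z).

5*sin(3*z)**3/3 + C

Let u = sin(3*z), so du = (3*cos(3*z)) dz.
Rewriting, the integral becomes 5·∫ u^2 du = 5·u^3/3.
Substituting back, u = sin(3*z).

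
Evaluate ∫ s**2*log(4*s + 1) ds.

s**3*log(4*s + 1)/3 - s**3/9 + s**2/24 - s/48 + log(4*s + 1)/192 + C

Use integration by parts with u = log(4*s + 1), dv = s**2 ds.
Then du = 4/(4*s + 1) ds and v = s**3/3.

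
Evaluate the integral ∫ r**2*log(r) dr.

r**3*log(r)/3 - r**3/9 + C

Use integration by parts with u = log(r), dv = r**2 dr.
Then du = 1/r dr and v = r**3/3.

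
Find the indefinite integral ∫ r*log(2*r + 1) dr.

Use integration by parts with u = log(2*r + 1), dv = r dr.
Then du = 2/(2*r + 1) dr and v = r**2/2.

r**2*log(2*r + 1)/2 - r**2/4 + r/4 - log(2*r + 1)/8 + C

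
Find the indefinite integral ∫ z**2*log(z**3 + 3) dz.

Let u = z**3 + 3, so du = (3*z**2) dz.
The integral becomes (1/3)·∫ log(u) du; integrate by parts with u′=log(u), dv′=du.

z**3*log(z**3 + 3)/3 - z**3/3 + log(z**3 + 3) + C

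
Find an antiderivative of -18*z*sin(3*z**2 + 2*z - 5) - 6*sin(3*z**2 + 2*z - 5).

3*cos(3*z**2 + 2*z - 5) + C

Let u = 3*z**2 + 2*z - 5, so du = (6*z + 2) dz.
Rewriting, the integral becomes -3·∫ sin(u) du = -3·-cos(u).
Substituting back, u = 3*z**2 + 2*z - 5.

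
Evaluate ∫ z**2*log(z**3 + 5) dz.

Let u = z**3 + 5, so du = (3*z**2) dz.
The integral becomes (1/3)·∫ log(u) du; integrate by parts with u′=log(u), dv′=du.

z**3*log(z**3 + 5)/3 - z**3/3 + 5*log(z**3 + 5)/3 + C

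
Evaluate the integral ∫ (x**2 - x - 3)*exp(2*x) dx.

(x**2 - 2*x - 2)*exp(2*x)/2 + C

Use integration by parts with u = x**2 - x - 3, dv = exp(2*x) dx, so v = exp(2*x)/2.
Apply parts 2 times (tabular method): alternate signs, differentiate u down to 0, integrate dv up.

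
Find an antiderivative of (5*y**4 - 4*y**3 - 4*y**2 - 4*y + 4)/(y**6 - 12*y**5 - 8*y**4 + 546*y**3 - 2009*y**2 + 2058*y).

Factor the denominator: y*(y - 7)**2*(y - 3)*(y - 2)*(y + 7).
Partial-fraction decomposition: -13213/(123480*(y + 7)) - 14/(225*(y - 2)) + 253/(480*(y - 3)) - 98729/(274400*(y - 7)) + 10413/(1960*(y - 7)**2) + 2/(1029*y).
Integrate each term; A/(y−a) gives A·log|y−a|; A/(y−a)² gives −A/(y−a).

2*log(y)/1029 - 98729*log(y - 7)/274400 + 253*log(y - 3)/480 - 14*log(y - 2)/225 - 13213*log(y + 7)/123480 - 10413/(1960*y - 13720) + C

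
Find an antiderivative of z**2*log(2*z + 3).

z**3*log(2*z + 3)/3 - z**3/9 + z**2/4 - 3*z/4 + 9*log(2*z + 3)/8 + C

Use integration by parts with u = log(2*z + 3), dv = z**2 dz.
Then du = 2/(2*z + 3) dz and v = z**3/3.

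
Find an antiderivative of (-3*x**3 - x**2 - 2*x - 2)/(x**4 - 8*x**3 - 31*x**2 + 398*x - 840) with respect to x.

-349*log(x - 6)/13 + 103*log(x - 5)/3 - 109*log(x - 4)/11 - 248*log(x + 7)/429 + C

Factor the denominator: (x - 6)*(x - 5)*(x - 4)*(x + 7).
Partial-fraction decomposition: -248/(429*(x + 7)) - 109/(11*(x - 4)) + 103/(3*(x - 5)) - 349/(13*(x - 6)).
Integrate each term: A/(x−a) contributes A·log|x−a|.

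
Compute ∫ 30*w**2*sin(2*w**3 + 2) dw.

-5*cos(2*w**3 + 2) + C

Let u = 2*w**3 + 2, so du = (6*w**2) dw.
Rewriting, the integral becomes 5·∫ sin(u) du = 5·-cos(u).
Substituting back, u = 2*w**3 + 2.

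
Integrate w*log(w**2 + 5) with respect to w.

Let u = w**2 + 5, so du = (2*w) dw.
The integral becomes (1/2)·∫ log(u) du; integrate by parts with u′=log(u), dv′=du.

w**2*log(w**2 + 5)/2 - w**2/2 + 5*log(w**2 + 5)/2 + C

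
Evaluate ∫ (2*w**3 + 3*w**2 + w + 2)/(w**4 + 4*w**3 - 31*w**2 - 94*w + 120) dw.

Factor the denominator: (w - 5)*(w - 1)*(w + 4)*(w + 6).
Partial-fraction decomposition: 164/(77*(w + 6)) - 41/(45*(w + 4)) - 2/(35*(w - 1)) + 83/(99*(w - 5)).
Integrate each term: A/(w−a) contributes A·log|w−a|.

83*log(w - 5)/99 - 2*log(w - 1)/35 - 41*log(w + 4)/45 + 164*log(w + 6)/77 + C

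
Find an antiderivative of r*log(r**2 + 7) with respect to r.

Let u = r**2 + 7, so du = (2*r) dr.
The integral becomes (1/2)·∫ log(u) du; integrate by parts with u′=log(u), dv′=du.

r**2*log(r**2 + 7)/2 - r**2/2 + 7*log(r**2 + 7)/2 + C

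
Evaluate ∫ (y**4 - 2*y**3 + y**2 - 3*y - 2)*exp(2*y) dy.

(y**4 - 4*y**3 + 7*y**2 - 10*y + 3)*exp(2*y)/2 + C

Use integration by parts with u = y**4 - 2*y**3 + y**2 - 3*y - 2, dv = exp(2*y) dy, so v = exp(2*y)/2.
Apply parts 4 times (tabular method): alternate signs, differentiate u down to 0, integrate dv up.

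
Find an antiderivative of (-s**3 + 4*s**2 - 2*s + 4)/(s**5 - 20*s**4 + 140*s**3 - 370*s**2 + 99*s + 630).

Factor the denominator: (s - 7)*(s - 6)*(s - 5)*(s - 3)*(s + 1).
Partial-fraction decomposition: 11/(1344*(s + 1)) - 7/(96*(s - 3)) - 31/(24*(s - 5)) + 80/(21*(s - 6)) - 157/(64*(s - 7)).
Integrate each term: A/(s−a) contributes A·log|s−a|.

-157*log(s - 7)/64 + 80*log(s - 6)/21 - 31*log(s - 5)/24 - 7*log(s - 3)/96 + 11*log(s + 1)/1344 + C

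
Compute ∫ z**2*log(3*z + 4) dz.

Use integration by parts with u = log(3*z + 4), dv = z**2 dz.
Then du = 3/(3*z + 4) dz and v = z**3/3.

z**3*log(3*z + 4)/3 - z**3/9 + 2*z**2/9 - 16*z/27 + 64*log(3*z + 4)/81 + C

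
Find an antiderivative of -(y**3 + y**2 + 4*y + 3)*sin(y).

Use integration by parts with u = y**3 + y**2 + 4*y + 3, dv = -sin(y) dy, so v = cos(y).
Apply parts 3 times (tabular method): alternate signs, differentiate u down to 0, integrate dv up.

y**3*cos(y) - 3*y**2*sin(y) + y**2*cos(y) - 2*y*sin(y) - 2*y*cos(y) + 2*sin(y) + cos(y) + C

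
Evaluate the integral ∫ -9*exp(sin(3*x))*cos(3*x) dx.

Let u = sin(3*x), so du = (3*cos(3*x)) dx.
Rewriting, the integral becomes -3·∫ e^u du = -3·e^u.
Substituting back, u = sin(3*x).

-3*exp(sin(3*x)) + C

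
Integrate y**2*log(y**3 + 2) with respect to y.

y**3*log(y**3 + 2)/3 - y**3/3 + 2*log(y**3 + 2)/3 + C

Let u = y**3 + 2, so du = (3*y**2) dy.
The integral becomes (1/3)·∫ log(u) du; integrate by parts with u′=log(u), dv′=du.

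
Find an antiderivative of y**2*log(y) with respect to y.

Use integration by parts with u = log(y), dv = y**2 dy.
Then du = 1/y dy and v = y**3/3.

y**3*log(y)/3 - y**3/9 + C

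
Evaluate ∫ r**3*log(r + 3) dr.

r**4*log(r + 3)/4 - r**4/16 + r**3/4 - 9*r**2/8 + 27*r/4 - 81*log(r + 3)/4 + C

Use integration by parts with u = log(r + 3), dv = r**3 dr.
Then du = 1/(r + 3) dr and v = r**4/4.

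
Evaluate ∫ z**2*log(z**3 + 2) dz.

z**3*log(z**3 + 2)/3 - z**3/3 + 2*log(z**3 + 2)/3 + C

Let u = z**3 + 2, so du = (3*z**2) dz.
The integral becomes (1/3)·∫ log(u) du; integrate by parts with u′=log(u), dv′=du.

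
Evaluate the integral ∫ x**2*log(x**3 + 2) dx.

x**3*log(x**3 + 2)/3 - x**3/3 + 2*log(x**3 + 2)/3 + C

Let u = x**3 + 2, so du = (3*x**2) dx.
The integral becomes (1/3)·∫ log(u) du; integrate by parts with u′=log(u), dv′=du.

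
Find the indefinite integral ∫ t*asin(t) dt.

Use integration by parts with u = arcsin(t), dv = t dt.
Then du = 1/sqrt(-t**2 + 1) dt.

t**2*asin(t)/2 + t*sqrt(-t**2 + 1)/4 - asin(t)/4 + C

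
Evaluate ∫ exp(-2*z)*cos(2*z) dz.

exp(-2*z)*sin(2*z)/4 - exp(-2*z)*cos(2*z)/4 + C

Let I denote the integral. Integrate by parts with u = cos(2*z), dv = exp(-2*z) dz, so v = -exp(-2*z)/2: I = -exp(-2*z)*cos(2*z)/2 − ∫ exp(-2*z)*sin(2*z) dz.
Apply parts again with u = sin(2*z), dv = exp(-2*z) dz: ∫ exp(-2*z)*sin(2*z) dz = -exp(-2*z)*sin(2*z)/2 + I. Substituting back brings back I: I = exp(-2*z)*sin(2*z)/2 - exp(-2*z)*cos(2*z)/2 − I.
Solving for I: (1 + 1)·I equals the remaining terms, so I = (1/2)·(exp(-2*z)*sin(2*z)/2 - exp(-2*z)*cos(2*z)/2).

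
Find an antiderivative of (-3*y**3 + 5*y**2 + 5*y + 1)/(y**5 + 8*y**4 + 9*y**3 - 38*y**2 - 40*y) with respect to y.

-log(y)/40 + log(y - 2)/36 + log(y + 1)/9 - 253*log(y + 4)/72 + 17*log(y + 5)/5 + C

Factor the denominator: y*(y - 2)*(y + 1)*(y + 4)*(y + 5).
Partial-fraction decomposition: 17/(5*(y + 5)) - 253/(72*(y + 4)) + 1/(9*(y + 1)) + 1/(36*(y - 2)) - 1/(40*y).
Integrate each term: A/(y−a) contributes A·log|y−a|.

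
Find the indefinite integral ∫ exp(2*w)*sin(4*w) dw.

Let I denote the integral. Integrate by parts with u = sin(4*w), dv = exp(2*w) dw, so v = exp(2*w)/2: I = exp(2*w)*sin(4*w)/2 − 2·∫ exp(2*w)*cos(4*w) dw.
Apply parts again with u = cos(4*w), dv = exp(2*w) dw: ∫ exp(2*w)*cos(4*w) dw = exp(2*w)*cos(4*w)/2 + 2·I. Substituting back brings back I: I = exp(2*w)*sin(4*w)/2 - exp(2*w)*cos(4*w) − 4·I.
Solving for I: (1 + 4)·I equals the remaining terms, so I = (1/5)·(exp(2*w)*sin(4*w)/2 - exp(2*w)*cos(4*w)).

exp(2*w)*sin(4*w)/10 - exp(2*w)*cos(4*w)/5 + C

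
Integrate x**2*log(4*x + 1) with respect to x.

Use integration by parts with u = log(4*x + 1), dv = x**2 dx.
Then du = 4/(4*x + 1) dx and v = x**3/3.

x**3*log(4*x + 1)/3 - x**3/9 + x**2/24 - x/48 + log(4*x + 1)/192 + C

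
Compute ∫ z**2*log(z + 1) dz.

Use integration by parts with u = log(z + 1), dv = z**2 dz.
Then du = 1/(z + 1) dz and v = z**3/3.

z**3*log(z + 1)/3 - z**3/9 + z**2/6 - z/3 + log(z + 1)/3 + C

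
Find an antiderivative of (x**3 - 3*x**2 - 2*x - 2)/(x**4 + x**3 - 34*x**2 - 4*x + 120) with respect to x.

38*log(x - 5)/231 + 5*log(x - 2)/48 - 9*log(x + 2)/56 + 157*log(x + 6)/176 + C

Factor the denominator: (x - 5)*(x - 2)*(x + 2)*(x + 6).
Partial-fraction decomposition: 157/(176*(x + 6)) - 9/(56*(x + 2)) + 5/(48*(x - 2)) + 38/(231*(x - 5)).
Integrate each term: A/(x−a) contributes A·log|x−a|.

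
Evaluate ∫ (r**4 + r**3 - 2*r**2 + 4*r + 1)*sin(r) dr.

Use integration by parts with u = r**4 + r**3 - 2*r**2 + 4*r + 1, dv = sin(r) dr, so v = -cos(r).
Apply parts 4 times (tabular method): alternate signs, differentiate u down to 0, integrate dv up.

-r**4*cos(r) + 4*r**3*sin(r) - r**3*cos(r) + 3*r**2*sin(r) + 14*r**2*cos(r) - 28*r*sin(r) + 2*r*cos(r) - 2*sin(r) - 29*cos(r) + C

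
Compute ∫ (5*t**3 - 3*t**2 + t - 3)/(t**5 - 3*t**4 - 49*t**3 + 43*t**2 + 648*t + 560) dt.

393*log(t - 7)/484 - 46*log(t - 5)/81 - log(t + 1)/36 - 2120*log(t + 4)/9801 - 125/(99*t + 396) + C

Factor the denominator: (t - 7)*(t - 5)*(t + 1)*(t + 4)**2.
Partial-fraction decomposition: -2120/(9801*(t + 4)) + 125/(99*(t + 4)**2) - 1/(36*(t + 1)) - 46/(81*(t - 5)) + 393/(484*(t - 7)).
Integrate each term; A/(t−a) gives A·log|t−a|; A/(t−a)² gives −A/(t−a).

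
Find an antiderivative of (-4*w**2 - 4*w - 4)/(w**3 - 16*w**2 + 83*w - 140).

-38*log(w - 7) + 62*log(w - 5) - 28*log(w - 4) + C

Factor the denominator: (w - 7)*(w - 5)*(w - 4).
Partial-fraction decomposition: -28/(w - 4) + 62/(w - 5) - 38/(w - 7).
Integrate each term: A/(w−a) contributes A·log|w−a|.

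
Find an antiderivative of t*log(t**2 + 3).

Let u = t**2 + 3, so du = (2*t) dt.
The integral becomes (1/2)·∫ log(u) du; integrate by parts with u′=log(u), dv′=du.

t**2*log(t**2 + 3)/2 - t**2/2 + 3*log(t**2 + 3)/2 + C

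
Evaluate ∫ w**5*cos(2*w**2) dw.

w**4*sin(2*w**2)/4 + w**2*cos(2*w**2)/4 - sin(2*w**2)/8 + C

Let u = w², du = 2w dw; rewrite as (1/2)∫ u^2·cos(2u) du.
Now integrate by parts 2 times.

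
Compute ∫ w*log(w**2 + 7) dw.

w**2*log(w**2 + 7)/2 - w**2/2 + 7*log(w**2 + 7)/2 + C

Let u = w**2 + 7, so du = (2*w) dw.
The integral becomes (1/2)·∫ log(u) du; integrate by parts with u′=log(u), dv′=du.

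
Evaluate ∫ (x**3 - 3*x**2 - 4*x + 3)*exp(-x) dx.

Use integration by parts with u = x**3 - 3*x**2 - 4*x + 3, dv = exp(-x) dx, so v = -exp(-x).
Apply parts 3 times (tabular method): alternate signs, differentiate u down to 0, integrate dv up.

(-x**3 + 4*x + 1)*exp(-x) + C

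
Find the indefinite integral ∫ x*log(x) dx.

Use integration by parts with u = log(x), dv = x dx.
Then du = 1/x dx and v = x**2/2.

x**2*log(x)/2 - x**2/4 + C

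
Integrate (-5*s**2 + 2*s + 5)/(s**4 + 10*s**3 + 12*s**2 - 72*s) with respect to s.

-5*log(s)/72 - 11*log(s - 2)/128 + 179*log(s + 6)/1152 + 187/(48*s + 288) + C

Factor the denominator: s*(s - 2)*(s + 6)**2.
Partial-fraction decomposition: 179/(1152*(s + 6)) - 187/(48*(s + 6)**2) - 11/(128*(s - 2)) - 5/(72*s).
Integrate each term; A/(s−a) gives A·log|s−a|; A/(s−a)² gives −A/(s−a).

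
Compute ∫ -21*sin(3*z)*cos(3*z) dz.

Let u = cos(3*z), so du = (-3*sin(3*z)) dz.
Rewriting, the integral becomes 7·∫ u^1 du = 7·u^2/2.
Substituting back, u = cos(3*z).

7*cos(3*z)**2/2 + C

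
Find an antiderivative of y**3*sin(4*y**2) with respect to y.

Let u = y², du = 2y dy; rewrite as (1/2)∫ u^1·sin(4u) du.
Now integrate by parts 1 time.

-y**2*cos(4*y**2)/8 + sin(4*y**2)/32 + C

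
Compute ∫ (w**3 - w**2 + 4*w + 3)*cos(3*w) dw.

w**3*sin(3*w)/3 - w**2*sin(3*w)/3 + w**2*cos(3*w)/3 + 10*w*sin(3*w)/9 - 2*w*cos(3*w)/9 + 29*sin(3*w)/27 + 10*cos(3*w)/27 + C

Use integration by parts with u = w**3 - w**2 + 4*w + 3, dv = cos(3*w) dw, so v = sin(3*w)/3.
Apply parts 3 times (tabular method): alternate signs, differentiate u down to 0, integrate dv up.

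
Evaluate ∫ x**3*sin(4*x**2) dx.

Let u = x², du = 2x dx; rewrite as (1/2)∫ u^1·sin(4u) du.
Now integrate by parts 1 time.

-x**2*cos(4*x**2)/8 + sin(4*x**2)/32 + C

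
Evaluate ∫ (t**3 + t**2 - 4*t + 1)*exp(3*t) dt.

Use integration by parts with u = t**3 + t**2 - 4*t + 1, dv = exp(3*t) dt, so v = exp(3*t)/3.
Apply parts 3 times (tabular method): alternate signs, differentiate u down to 0, integrate dv up.

(3*t**3 - 12*t + 7)*exp(3*t)/9 + C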